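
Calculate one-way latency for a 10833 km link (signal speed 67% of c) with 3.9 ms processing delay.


Speed = 0.67 * 3e5 km/s = 201000 km/s
Propagation delay = 10833 / 201000 = 0.0539 s = 53.8955 ms
Processing delay = 3.9 ms
Total one-way latency = 57.7955 ms


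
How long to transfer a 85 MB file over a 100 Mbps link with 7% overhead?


Effective throughput = 100 * (1 - 7/100) = 93 Mbps
File size in Mb = 85 * 8 = 680 Mb
Time = 680 / 93
Time = 7.3118 seconds


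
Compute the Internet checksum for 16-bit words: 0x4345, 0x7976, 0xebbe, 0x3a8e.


Sum all words (with carry folding):
+ 0x4345 = 0x4345
+ 0x7976 = 0xbcbb
+ 0xebbe = 0xa87a
+ 0x3a8e = 0xe308
One's complement: ~0xe308
Checksum = 0x1cf7


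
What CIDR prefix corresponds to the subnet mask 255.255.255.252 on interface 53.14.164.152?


Binary: 11111111.11111111.11111111.11111100
Count leading 1s
Prefix: /30


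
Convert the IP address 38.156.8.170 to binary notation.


38 = 00100110
156 = 10011100
8 = 00001000
170 = 10101010
Binary: 00100110.10011100.00001000.10101010


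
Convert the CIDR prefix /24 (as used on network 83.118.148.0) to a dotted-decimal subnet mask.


/24 means 24 network bits, 8 host bits
Binary: 11111111111111111111111100000000
Mask: 255.255.255.0


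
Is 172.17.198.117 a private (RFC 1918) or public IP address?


RFC 1918 private ranges:
  10.0.0.0/8 (10.0.0.0 - 10.255.255.255)
  172.16.0.0/12 (172.16.0.0 - 172.31.255.255)
  192.168.0.0/16 (192.168.0.0 - 192.168.255.255)
Private (in 172.16.0.0/12)


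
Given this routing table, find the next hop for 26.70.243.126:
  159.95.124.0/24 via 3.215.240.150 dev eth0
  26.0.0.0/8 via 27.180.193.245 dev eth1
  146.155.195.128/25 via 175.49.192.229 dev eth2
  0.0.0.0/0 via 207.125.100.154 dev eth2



Longest prefix match for 26.70.243.126:
  /24 159.95.124.0: no
  /8 26.0.0.0: MATCH
  /25 146.155.195.128: no
  /0 0.0.0.0: MATCH
Selected: next-hop 27.180.193.245 via eth1 (matched /8)


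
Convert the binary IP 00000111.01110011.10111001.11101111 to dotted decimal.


00000111 = 7
01110011 = 115
10111001 = 185
11101111 = 239
IP: 7.115.185.239


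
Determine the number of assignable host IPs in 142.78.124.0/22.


Host bits = 32 - 22 = 10
Total addresses = 2^10 = 1024
Usable = total - 2 (network and broadcast)
Usable hosts: 1022


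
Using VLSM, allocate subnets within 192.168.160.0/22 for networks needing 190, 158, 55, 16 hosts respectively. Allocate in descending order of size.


190 hosts -> /24 (254 usable): 192.168.160.0/24
158 hosts -> /24 (254 usable): 192.168.161.0/24
55 hosts -> /26 (62 usable): 192.168.162.0/26
16 hosts -> /27 (30 usable): 192.168.162.64/27
Allocation: 192.168.160.0/24 (190 hosts, 254 usable); 192.168.161.0/24 (158 hosts, 254 usable); 192.168.162.0/26 (55 hosts, 62 usable); 192.168.162.64/27 (16 hosts, 30 usable)


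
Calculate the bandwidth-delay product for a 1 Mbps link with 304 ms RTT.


BDP = bandwidth * RTT
= 1 Mbps * 304 ms
= 1 * 1e6 * 304 / 1000 bits
= 304000 bits
= 38000 bytes
= 37.1094 KB
BDP = 304000 bits (38000 bytes)


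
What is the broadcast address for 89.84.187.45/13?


Network: 89.80.0.0/13
Host bits = 19
Set all host bits to 1:
Broadcast: 89.87.255.255


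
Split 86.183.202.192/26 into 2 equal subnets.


New prefix = 26 + 1 = 27
Each subnet has 32 addresses
  86.183.202.192/27
  86.183.202.224/27
Subnets: 86.183.202.192/27, 86.183.202.224/27


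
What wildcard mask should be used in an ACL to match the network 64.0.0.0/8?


Subnet mask: 255.0.0.0
Wildcard = 255.255.255.255 - subnet mask
255 - 255 = 0
255 - 0 = 255
255 - 0 = 255
255 - 0 = 255
Wildcard: 0.255.255.255


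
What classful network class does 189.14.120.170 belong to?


First octet: 189
Binary: 10111101
10xxxxxx -> Class B (128-191)
Class B, default mask 255.255.0.0 (/16)


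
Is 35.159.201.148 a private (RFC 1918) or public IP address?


RFC 1918 private ranges:
  10.0.0.0/8 (10.0.0.0 - 10.255.255.255)
  172.16.0.0/12 (172.16.0.0 - 172.31.255.255)
  192.168.0.0/16 (192.168.0.0 - 192.168.255.255)
Public (not in any RFC 1918 range)


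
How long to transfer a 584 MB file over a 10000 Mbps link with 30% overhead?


Effective throughput = 10000 * (1 - 30/100) = 7000 Mbps
File size in Mb = 584 * 8 = 4672 Mb
Time = 4672 / 7000
Time = 0.6674 seconds


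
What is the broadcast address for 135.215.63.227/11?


Network: 135.192.0.0/11
Host bits = 21
Set all host bits to 1:
Broadcast: 135.223.255.255


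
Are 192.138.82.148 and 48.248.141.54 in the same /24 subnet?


Mask: 255.255.255.0
192.138.82.148 AND mask = 192.138.82.0
48.248.141.54 AND mask = 48.248.141.0
No, different subnets (192.138.82.0 vs 48.248.141.0)


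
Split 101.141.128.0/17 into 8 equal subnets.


New prefix = 17 + 3 = 20
Each subnet has 4096 addresses
  101.141.128.0/20
  101.141.144.0/20
  101.141.160.0/20
  101.141.176.0/20
  101.141.192.0/20
  101.141.208.0/20
  101.141.224.0/20
  101.141.240.0/20
Subnets: 101.141.128.0/20, 101.141.144.0/20, 101.141.160.0/20, 101.141.176.0/20, 101.141.192.0/20, 101.141.208.0/20, 101.141.224.0/20, 101.141.240.0/20


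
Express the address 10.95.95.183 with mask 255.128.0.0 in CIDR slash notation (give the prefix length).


Binary: 11111111.10000000.00000000.00000000
Count leading 1s
Prefix: /9


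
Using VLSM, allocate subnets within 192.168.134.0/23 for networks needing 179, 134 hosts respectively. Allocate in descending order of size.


179 hosts -> /24 (254 usable): 192.168.134.0/24
134 hosts -> /24 (254 usable): 192.168.135.0/24
Allocation: 192.168.134.0/24 (179 hosts, 254 usable); 192.168.135.0/24 (134 hosts, 254 usable)


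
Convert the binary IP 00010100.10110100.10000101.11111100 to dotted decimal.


00010100 = 20
10110100 = 180
10000101 = 133
11111100 = 252
IP: 20.180.133.252


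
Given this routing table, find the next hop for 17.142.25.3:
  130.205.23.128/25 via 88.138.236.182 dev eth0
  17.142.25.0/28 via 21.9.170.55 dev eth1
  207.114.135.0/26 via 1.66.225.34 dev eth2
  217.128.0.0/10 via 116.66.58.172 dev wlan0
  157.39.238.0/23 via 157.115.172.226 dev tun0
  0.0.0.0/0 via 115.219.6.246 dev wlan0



Longest prefix match for 17.142.25.3:
  /25 130.205.23.128: no
  /28 17.142.25.0: MATCH
  /26 207.114.135.0: no
  /10 217.128.0.0: no
  /23 157.39.238.0: no
  /0 0.0.0.0: MATCH
Selected: next-hop 21.9.170.55 via eth1 (matched /28)


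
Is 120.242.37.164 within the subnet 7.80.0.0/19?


Subnet network: 7.80.0.0
Test IP AND mask: 120.242.32.0
No, 120.242.37.164 is not in 7.80.0.0/19


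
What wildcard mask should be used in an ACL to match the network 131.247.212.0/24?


Subnet mask: 255.255.255.0
Wildcard = 255.255.255.255 - subnet mask
255 - 255 = 0
255 - 255 = 0
255 - 255 = 0
255 - 0 = 255
Wildcard: 0.0.0.255


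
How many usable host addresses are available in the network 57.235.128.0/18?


Host bits = 32 - 18 = 14
Total addresses = 2^14 = 16384
Usable = total - 2 (network and broadcast)
Usable hosts: 16382


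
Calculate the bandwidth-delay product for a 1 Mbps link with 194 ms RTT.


BDP = bandwidth * RTT
= 1 Mbps * 194 ms
= 1 * 1e6 * 194 / 1000 bits
= 194000 bits
= 24250 bytes
= 23.6816 KB
BDP = 194000 bits (24250 bytes)


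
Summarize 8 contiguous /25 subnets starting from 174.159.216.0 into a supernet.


Original prefix: /25
Number of subnets: 8 = 2^3
New prefix = 25 - 3 = 22
Supernet: 174.159.216.0/22


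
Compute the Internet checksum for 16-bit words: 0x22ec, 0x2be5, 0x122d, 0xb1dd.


Sum all words (with carry folding):
+ 0x22ec = 0x22ec
+ 0x2be5 = 0x4ed1
+ 0x122d = 0x60fe
+ 0xb1dd = 0x12dc
One's complement: ~0x12dc
Checksum = 0xed23


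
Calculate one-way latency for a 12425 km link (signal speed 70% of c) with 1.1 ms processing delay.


Speed = 0.7 * 3e5 km/s = 210000 km/s
Propagation delay = 12425 / 210000 = 0.0592 s = 59.1667 ms
Processing delay = 1.1 ms
Total one-way latency = 60.2667 ms


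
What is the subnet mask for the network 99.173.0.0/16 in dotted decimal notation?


/16 means 16 network bits, 16 host bits
Binary: 11111111111111110000000000000000
Mask: 255.255.0.0


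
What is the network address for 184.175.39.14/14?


IP:   10111000.10101111.00100111.00001110
Mask: 11111111.11111100.00000000.00000000
AND operation:
Net:  10111000.10101100.00000000.00000000
Network: 184.172.0.0/14


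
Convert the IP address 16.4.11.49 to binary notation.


16 = 00010000
4 = 00000100
11 = 00001011
49 = 00110001
Binary: 00010000.00000100.00001011.00110001


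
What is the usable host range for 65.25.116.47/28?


Network: 65.25.116.32
Broadcast: 65.25.116.47
First usable = network + 1
Last usable = broadcast - 1
Range: 65.25.116.33 to 65.25.116.46


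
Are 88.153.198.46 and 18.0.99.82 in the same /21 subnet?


Mask: 255.255.248.0
88.153.198.46 AND mask = 88.153.192.0
18.0.99.82 AND mask = 18.0.96.0
No, different subnets (88.153.192.0 vs 18.0.96.0)


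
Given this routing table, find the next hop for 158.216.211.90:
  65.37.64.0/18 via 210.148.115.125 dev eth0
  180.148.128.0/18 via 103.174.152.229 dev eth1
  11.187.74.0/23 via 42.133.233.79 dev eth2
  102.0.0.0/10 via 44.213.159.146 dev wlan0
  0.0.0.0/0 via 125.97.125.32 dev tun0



Longest prefix match for 158.216.211.90:
  /18 65.37.64.0: no
  /18 180.148.128.0: no
  /23 11.187.74.0: no
  /10 102.0.0.0: no
  /0 0.0.0.0: MATCH
Selected: next-hop 125.97.125.32 via tun0 (matched /0)


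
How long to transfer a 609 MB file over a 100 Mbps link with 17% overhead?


Effective throughput = 100 * (1 - 17/100) = 83 Mbps
File size in Mb = 609 * 8 = 4872 Mb
Time = 4872 / 83
Time = 58.6988 seconds


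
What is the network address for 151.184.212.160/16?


IP:   10010111.10111000.11010100.10100000
Mask: 11111111.11111111.00000000.00000000
AND operation:
Net:  10010111.10111000.00000000.00000000
Network: 151.184.0.0/16


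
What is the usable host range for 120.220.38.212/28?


Network: 120.220.38.208
Broadcast: 120.220.38.223
First usable = network + 1
Last usable = broadcast - 1
Range: 120.220.38.209 to 120.220.38.222


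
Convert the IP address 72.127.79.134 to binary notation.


72 = 01001000
127 = 01111111
79 = 01001111
134 = 10000110
Binary: 01001000.01111111.01001111.10000110


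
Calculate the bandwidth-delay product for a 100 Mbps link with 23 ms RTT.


BDP = bandwidth * RTT
= 100 Mbps * 23 ms
= 100 * 1e6 * 23 / 1000 bits
= 2300000 bits
= 287500 bytes
= 280.7617 KB
BDP = 2300000 bits (287500 bytes)


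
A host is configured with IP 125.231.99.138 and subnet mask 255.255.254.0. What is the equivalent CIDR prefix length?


Binary: 11111111.11111111.11111110.00000000
Count leading 1s
Prefix: /23


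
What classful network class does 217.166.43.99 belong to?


First octet: 217
Binary: 11011001
110xxxxx -> Class C (192-223)
Class C, default mask 255.255.255.0 (/24)


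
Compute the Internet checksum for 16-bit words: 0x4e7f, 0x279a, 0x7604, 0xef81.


Sum all words (with carry folding):
+ 0x4e7f = 0x4e7f
+ 0x279a = 0x7619
+ 0x7604 = 0xec1d
+ 0xef81 = 0xdb9f
One's complement: ~0xdb9f
Checksum = 0x2460


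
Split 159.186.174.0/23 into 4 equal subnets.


New prefix = 23 + 2 = 25
Each subnet has 128 addresses
  159.186.174.0/25
  159.186.174.128/25
  159.186.175.0/25
  159.186.175.128/25
Subnets: 159.186.174.0/25, 159.186.174.128/25, 159.186.175.0/25, 159.186.175.128/25


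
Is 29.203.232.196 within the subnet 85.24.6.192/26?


Subnet network: 85.24.6.192
Test IP AND mask: 29.203.232.192
No, 29.203.232.196 is not in 85.24.6.192/26


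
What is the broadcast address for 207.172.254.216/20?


Network: 207.172.240.0/20
Host bits = 12
Set all host bits to 1:
Broadcast: 207.172.255.255


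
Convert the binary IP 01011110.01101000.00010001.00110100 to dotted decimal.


01011110 = 94
01101000 = 104
00010001 = 17
00110100 = 52
IP: 94.104.17.52


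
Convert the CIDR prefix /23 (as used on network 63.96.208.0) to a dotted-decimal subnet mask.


/23 means 23 network bits, 9 host bits
Binary: 11111111111111111111111000000000
Mask: 255.255.254.0


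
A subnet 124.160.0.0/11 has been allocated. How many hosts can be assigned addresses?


Host bits = 32 - 11 = 21
Total addresses = 2^21 = 2097152
Usable = total - 2 (network and broadcast)
Usable hosts: 2097150


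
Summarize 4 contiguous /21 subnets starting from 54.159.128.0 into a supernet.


Original prefix: /21
Number of subnets: 4 = 2^2
New prefix = 21 - 2 = 19
Supernet: 54.159.128.0/19


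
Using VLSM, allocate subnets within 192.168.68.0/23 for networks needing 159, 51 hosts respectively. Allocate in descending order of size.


159 hosts -> /24 (254 usable): 192.168.68.0/24
51 hosts -> /26 (62 usable): 192.168.69.0/26
Allocation: 192.168.68.0/24 (159 hosts, 254 usable); 192.168.69.0/26 (51 hosts, 62 usable)


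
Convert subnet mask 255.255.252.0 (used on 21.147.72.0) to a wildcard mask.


Subnet mask: 255.255.252.0
Wildcard = 255.255.255.255 - subnet mask
255 - 255 = 0
255 - 255 = 0
255 - 252 = 3
255 - 0 = 255
Wildcard: 0.0.3.255


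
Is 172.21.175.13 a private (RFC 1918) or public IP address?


RFC 1918 private ranges:
  10.0.0.0/8 (10.0.0.0 - 10.255.255.255)
  172.16.0.0/12 (172.16.0.0 - 172.31.255.255)
  192.168.0.0/16 (192.168.0.0 - 192.168.255.255)
Private (in 172.16.0.0/12)


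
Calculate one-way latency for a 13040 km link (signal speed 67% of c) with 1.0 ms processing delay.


Speed = 0.67 * 3e5 km/s = 201000 km/s
Propagation delay = 13040 / 201000 = 0.0649 s = 64.8756 ms
Processing delay = 1.0 ms
Total one-way latency = 65.8756 ms


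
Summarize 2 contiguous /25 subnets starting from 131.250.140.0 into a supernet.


Original prefix: /25
Number of subnets: 2 = 2^1
New prefix = 25 - 1 = 24
Supernet: 131.250.140.0/24


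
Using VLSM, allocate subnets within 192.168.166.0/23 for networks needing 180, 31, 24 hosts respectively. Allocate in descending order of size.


180 hosts -> /24 (254 usable): 192.168.166.0/24
31 hosts -> /26 (62 usable): 192.168.167.0/26
24 hosts -> /27 (30 usable): 192.168.167.64/27
Allocation: 192.168.166.0/24 (180 hosts, 254 usable); 192.168.167.0/26 (31 hosts, 62 usable); 192.168.167.64/27 (24 hosts, 30 usable)


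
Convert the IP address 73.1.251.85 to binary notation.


73 = 01001001
1 = 00000001
251 = 11111011
85 = 01010101
Binary: 01001001.00000001.11111011.01010101


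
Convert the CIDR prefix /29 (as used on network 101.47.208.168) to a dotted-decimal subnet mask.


/29 means 29 network bits, 3 host bits
Binary: 11111111111111111111111111111000
Mask: 255.255.255.248


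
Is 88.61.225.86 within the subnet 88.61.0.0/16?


Subnet network: 88.61.0.0
Test IP AND mask: 88.61.0.0
Yes, 88.61.225.86 is in 88.61.0.0/16


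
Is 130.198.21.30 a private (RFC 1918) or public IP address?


RFC 1918 private ranges:
  10.0.0.0/8 (10.0.0.0 - 10.255.255.255)
  172.16.0.0/12 (172.16.0.0 - 172.31.255.255)
  192.168.0.0/16 (192.168.0.0 - 192.168.255.255)
Public (not in any RFC 1918 range)


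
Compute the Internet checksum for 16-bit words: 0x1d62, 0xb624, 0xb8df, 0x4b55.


Sum all words (with carry folding):
+ 0x1d62 = 0x1d62
+ 0xb624 = 0xd386
+ 0xb8df = 0x8c66
+ 0x4b55 = 0xd7bb
One's complement: ~0xd7bb
Checksum = 0x2844


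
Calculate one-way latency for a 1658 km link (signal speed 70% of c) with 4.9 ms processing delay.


Speed = 0.7 * 3e5 km/s = 210000 km/s
Propagation delay = 1658 / 210000 = 0.0079 s = 7.8952 ms
Processing delay = 4.9 ms
Total one-way latency = 12.7952 ms


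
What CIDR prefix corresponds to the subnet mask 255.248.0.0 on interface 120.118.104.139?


Binary: 11111111.11111000.00000000.00000000
Count leading 1s
Prefix: /13


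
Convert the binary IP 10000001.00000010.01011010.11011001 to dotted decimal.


10000001 = 129
00000010 = 2
01011010 = 90
11011001 = 217
IP: 129.2.90.217


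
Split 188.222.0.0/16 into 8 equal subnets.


New prefix = 16 + 3 = 19
Each subnet has 8192 addresses
  188.222.0.0/19
  188.222.32.0/19
  188.222.64.0/19
  188.222.96.0/19
  188.222.128.0/19
  188.222.160.0/19
  188.222.192.0/19
  188.222.224.0/19
Subnets: 188.222.0.0/19, 188.222.32.0/19, 188.222.64.0/19, 188.222.96.0/19, 188.222.128.0/19, 188.222.160.0/19, 188.222.192.0/19, 188.222.224.0/19


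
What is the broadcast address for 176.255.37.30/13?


Network: 176.248.0.0/13
Host bits = 19
Set all host bits to 1:
Broadcast: 176.255.255.255


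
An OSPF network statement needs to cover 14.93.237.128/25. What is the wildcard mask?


Subnet mask: 255.255.255.128
Wildcard = 255.255.255.255 - subnet mask
255 - 255 = 0
255 - 255 = 0
255 - 255 = 0
255 - 128 = 127
Wildcard: 0.0.0.127


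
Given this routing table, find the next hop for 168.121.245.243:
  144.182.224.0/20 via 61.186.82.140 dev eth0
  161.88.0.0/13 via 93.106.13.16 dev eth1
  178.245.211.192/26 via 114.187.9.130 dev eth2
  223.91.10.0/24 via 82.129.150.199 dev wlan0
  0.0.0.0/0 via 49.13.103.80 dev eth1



Longest prefix match for 168.121.245.243:
  /20 144.182.224.0: no
  /13 161.88.0.0: no
  /26 178.245.211.192: no
  /24 223.91.10.0: no
  /0 0.0.0.0: MATCH
Selected: next-hop 49.13.103.80 via eth1 (matched /0)


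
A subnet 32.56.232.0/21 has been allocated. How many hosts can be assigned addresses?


Host bits = 32 - 21 = 11
Total addresses = 2^11 = 2048
Usable = total - 2 (network and broadcast)
Usable hosts: 2046


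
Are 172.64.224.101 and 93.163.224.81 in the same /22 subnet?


Mask: 255.255.252.0
172.64.224.101 AND mask = 172.64.224.0
93.163.224.81 AND mask = 93.163.224.0
No, different subnets (172.64.224.0 vs 93.163.224.0)


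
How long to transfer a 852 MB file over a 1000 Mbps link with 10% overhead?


Effective throughput = 1000 * (1 - 10/100) = 900 Mbps
File size in Mb = 852 * 8 = 6816 Mb
Time = 6816 / 900
Time = 7.5733 seconds


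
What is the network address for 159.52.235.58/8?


IP:   10011111.00110100.11101011.00111010
Mask: 11111111.00000000.00000000.00000000
AND operation:
Net:  10011111.00000000.00000000.00000000
Network: 159.0.0.0/8


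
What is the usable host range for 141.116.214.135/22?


Network: 141.116.212.0
Broadcast: 141.116.215.255
First usable = network + 1
Last usable = broadcast - 1
Range: 141.116.212.1 to 141.116.215.254


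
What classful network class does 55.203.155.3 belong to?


First octet: 55
Binary: 00110111
0xxxxxxx -> Class A (1-126)
Class A, default mask 255.0.0.0 (/8)


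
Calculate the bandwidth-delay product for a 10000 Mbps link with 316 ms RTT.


BDP = bandwidth * RTT
= 10000 Mbps * 316 ms
= 10000 * 1e6 * 316 / 1000 bits
= 3160000000 bits
= 395000000 bytes
= 385742.1875 KB
BDP = 3160000000 bits (395000000 bytes)


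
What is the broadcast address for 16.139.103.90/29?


Network: 16.139.103.88/29
Host bits = 3
Set all host bits to 1:
Broadcast: 16.139.103.95


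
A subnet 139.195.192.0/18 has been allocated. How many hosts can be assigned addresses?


Host bits = 32 - 18 = 14
Total addresses = 2^14 = 16384
Usable = total - 2 (network and broadcast)
Usable hosts: 16382


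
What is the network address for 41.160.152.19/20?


IP:   00101001.10100000.10011000.00010011
Mask: 11111111.11111111.11110000.00000000
AND operation:
Net:  00101001.10100000.10010000.00000000
Network: 41.160.144.0/20


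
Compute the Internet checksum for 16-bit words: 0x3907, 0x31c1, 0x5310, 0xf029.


Sum all words (with carry folding):
+ 0x3907 = 0x3907
+ 0x31c1 = 0x6ac8
+ 0x5310 = 0xbdd8
+ 0xf029 = 0xae02
One's complement: ~0xae02
Checksum = 0x51fd


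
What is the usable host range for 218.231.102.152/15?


Network: 218.230.0.0
Broadcast: 218.231.255.255
First usable = network + 1
Last usable = broadcast - 1
Range: 218.230.0.1 to 218.231.255.254


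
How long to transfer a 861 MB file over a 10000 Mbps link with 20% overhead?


Effective throughput = 10000 * (1 - 20/100) = 8000 Mbps
File size in Mb = 861 * 8 = 6888 Mb
Time = 6888 / 8000
Time = 0.861 seconds


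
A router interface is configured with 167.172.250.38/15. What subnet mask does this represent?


/15 means 15 network bits, 17 host bits
Binary: 11111111111111100000000000000000
Mask: 255.254.0.0


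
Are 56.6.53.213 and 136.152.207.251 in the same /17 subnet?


Mask: 255.255.128.0
56.6.53.213 AND mask = 56.6.0.0
136.152.207.251 AND mask = 136.152.128.0
No, different subnets (56.6.0.0 vs 136.152.128.0)


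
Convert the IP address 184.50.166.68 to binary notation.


184 = 10111000
50 = 00110010
166 = 10100110
68 = 01000100
Binary: 10111000.00110010.10100110.01000100


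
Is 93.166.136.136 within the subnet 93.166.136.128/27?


Subnet network: 93.166.136.128
Test IP AND mask: 93.166.136.128
Yes, 93.166.136.136 is in 93.166.136.128/27


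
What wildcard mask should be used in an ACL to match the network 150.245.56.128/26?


Subnet mask: 255.255.255.192
Wildcard = 255.255.255.255 - subnet mask
255 - 255 = 0
255 - 255 = 0
255 - 255 = 0
255 - 192 = 63
Wildcard: 0.0.0.63


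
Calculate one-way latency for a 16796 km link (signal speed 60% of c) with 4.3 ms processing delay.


Speed = 0.6 * 3e5 km/s = 180000 km/s
Propagation delay = 16796 / 180000 = 0.0933 s = 93.3111 ms
Processing delay = 4.3 ms
Total one-way latency = 97.6111 ms


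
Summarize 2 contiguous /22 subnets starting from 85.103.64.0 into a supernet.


Original prefix: /22
Number of subnets: 2 = 2^1
New prefix = 22 - 1 = 21
Supernet: 85.103.64.0/21


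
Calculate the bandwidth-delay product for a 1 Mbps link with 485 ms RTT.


BDP = bandwidth * RTT
= 1 Mbps * 485 ms
= 1 * 1e6 * 485 / 1000 bits
= 485000 bits
= 60625 bytes
= 59.2041 KB
BDP = 485000 bits (60625 bytes)


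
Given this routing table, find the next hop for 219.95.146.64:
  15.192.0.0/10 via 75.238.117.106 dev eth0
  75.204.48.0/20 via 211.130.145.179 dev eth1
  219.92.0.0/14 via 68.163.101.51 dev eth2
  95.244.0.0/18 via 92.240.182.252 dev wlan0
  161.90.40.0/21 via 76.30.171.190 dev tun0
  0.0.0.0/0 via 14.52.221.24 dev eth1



Longest prefix match for 219.95.146.64:
  /10 15.192.0.0: no
  /20 75.204.48.0: no
  /14 219.92.0.0: MATCH
  /18 95.244.0.0: no
  /21 161.90.40.0: no
  /0 0.0.0.0: MATCH
Selected: next-hop 68.163.101.51 via eth2 (matched /14)


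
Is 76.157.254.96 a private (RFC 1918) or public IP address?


RFC 1918 private ranges:
  10.0.0.0/8 (10.0.0.0 - 10.255.255.255)
  172.16.0.0/12 (172.16.0.0 - 172.31.255.255)
  192.168.0.0/16 (192.168.0.0 - 192.168.255.255)
Public (not in any RFC 1918 range)


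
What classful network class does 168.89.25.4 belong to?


First octet: 168
Binary: 10101000
10xxxxxx -> Class B (128-191)
Class B, default mask 255.255.0.0 (/16)


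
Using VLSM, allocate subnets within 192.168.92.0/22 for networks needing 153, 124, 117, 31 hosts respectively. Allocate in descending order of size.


153 hosts -> /24 (254 usable): 192.168.92.0/24
124 hosts -> /25 (126 usable): 192.168.93.0/25
117 hosts -> /25 (126 usable): 192.168.93.128/25
31 hosts -> /26 (62 usable): 192.168.94.0/26
Allocation: 192.168.92.0/24 (153 hosts, 254 usable); 192.168.93.0/25 (124 hosts, 126 usable); 192.168.93.128/25 (117 hosts, 126 usable); 192.168.94.0/26 (31 hosts, 62 usable)


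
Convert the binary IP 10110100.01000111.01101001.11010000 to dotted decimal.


10110100 = 180
01000111 = 71
01101001 = 105
11010000 = 208
IP: 180.71.105.208


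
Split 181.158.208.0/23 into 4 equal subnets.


New prefix = 23 + 2 = 25
Each subnet has 128 addresses
  181.158.208.0/25
  181.158.208.128/25
  181.158.209.0/25
  181.158.209.128/25
Subnets: 181.158.208.0/25, 181.158.208.128/25, 181.158.209.0/25, 181.158.209.128/25


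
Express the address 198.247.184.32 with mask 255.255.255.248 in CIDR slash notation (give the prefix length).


Binary: 11111111.11111111.11111111.11111000
Count leading 1s
Prefix: /29


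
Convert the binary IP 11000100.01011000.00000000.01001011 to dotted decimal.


11000100 = 196
01011000 = 88
00000000 = 0
01001011 = 75
IP: 196.88.0.75


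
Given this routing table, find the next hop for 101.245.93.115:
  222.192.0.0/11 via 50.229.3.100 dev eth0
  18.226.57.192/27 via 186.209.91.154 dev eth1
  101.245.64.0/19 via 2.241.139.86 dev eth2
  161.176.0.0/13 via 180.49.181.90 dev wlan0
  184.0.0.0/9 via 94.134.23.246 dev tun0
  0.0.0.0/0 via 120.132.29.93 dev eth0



Longest prefix match for 101.245.93.115:
  /11 222.192.0.0: no
  /27 18.226.57.192: no
  /19 101.245.64.0: MATCH
  /13 161.176.0.0: no
  /9 184.0.0.0: no
  /0 0.0.0.0: MATCH
Selected: next-hop 2.241.139.86 via eth2 (matched /19)


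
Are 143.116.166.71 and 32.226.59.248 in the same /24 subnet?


Mask: 255.255.255.0
143.116.166.71 AND mask = 143.116.166.0
32.226.59.248 AND mask = 32.226.59.0
No, different subnets (143.116.166.0 vs 32.226.59.0)


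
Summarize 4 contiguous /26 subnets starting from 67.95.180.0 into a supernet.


Original prefix: /26
Number of subnets: 4 = 2^2
New prefix = 26 - 2 = 24
Supernet: 67.95.180.0/24


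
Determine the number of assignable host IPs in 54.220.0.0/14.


Host bits = 32 - 14 = 18
Total addresses = 2^18 = 262144
Usable = total - 2 (network and broadcast)
Usable hosts: 262142


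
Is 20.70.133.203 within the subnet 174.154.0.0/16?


Subnet network: 174.154.0.0
Test IP AND mask: 20.70.0.0
No, 20.70.133.203 is not in 174.154.0.0/16


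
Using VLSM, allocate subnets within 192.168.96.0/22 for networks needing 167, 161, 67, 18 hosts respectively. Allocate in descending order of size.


167 hosts -> /24 (254 usable): 192.168.96.0/24
161 hosts -> /24 (254 usable): 192.168.97.0/24
67 hosts -> /25 (126 usable): 192.168.98.0/25
18 hosts -> /27 (30 usable): 192.168.98.128/27
Allocation: 192.168.96.0/24 (167 hosts, 254 usable); 192.168.97.0/24 (161 hosts, 254 usable); 192.168.98.0/25 (67 hosts, 126 usable); 192.168.98.128/27 (18 hosts, 30 usable)


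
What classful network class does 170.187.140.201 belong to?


First octet: 170
Binary: 10101010
10xxxxxx -> Class B (128-191)
Class B, default mask 255.255.0.0 (/16)


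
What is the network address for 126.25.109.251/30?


IP:   01111110.00011001.01101101.11111011
Mask: 11111111.11111111.11111111.11111100
AND operation:
Net:  01111110.00011001.01101101.11111000
Network: 126.25.109.248/30


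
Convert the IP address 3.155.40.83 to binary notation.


3 = 00000011
155 = 10011011
40 = 00101000
83 = 01010011
Binary: 00000011.10011011.00101000.01010011


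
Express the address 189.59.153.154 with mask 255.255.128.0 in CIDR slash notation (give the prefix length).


Binary: 11111111.11111111.10000000.00000000
Count leading 1s
Prefix: /17


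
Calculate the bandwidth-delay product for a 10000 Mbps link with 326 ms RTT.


BDP = bandwidth * RTT
= 10000 Mbps * 326 ms
= 10000 * 1e6 * 326 / 1000 bits
= 3260000000 bits
= 407500000 bytes
= 397949.2188 KB
BDP = 3260000000 bits (407500000 bytes)


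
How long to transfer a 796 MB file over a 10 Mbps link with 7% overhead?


Effective throughput = 10 * (1 - 7/100) = 9.3 Mbps
File size in Mb = 796 * 8 = 6368 Mb
Time = 6368 / 9.3
Time = 684.7312 seconds


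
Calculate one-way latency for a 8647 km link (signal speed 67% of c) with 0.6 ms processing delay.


Speed = 0.67 * 3e5 km/s = 201000 km/s
Propagation delay = 8647 / 201000 = 0.043 s = 43.0199 ms
Processing delay = 0.6 ms
Total one-way latency = 43.6199 ms


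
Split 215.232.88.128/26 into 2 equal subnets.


New prefix = 26 + 1 = 27
Each subnet has 32 addresses
  215.232.88.128/27
  215.232.88.160/27
Subnets: 215.232.88.128/27, 215.232.88.160/27


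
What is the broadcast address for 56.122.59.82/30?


Network: 56.122.59.80/30
Host bits = 2
Set all host bits to 1:
Broadcast: 56.122.59.83


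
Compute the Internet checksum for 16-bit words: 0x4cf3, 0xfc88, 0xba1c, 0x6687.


Sum all words (with carry folding):
+ 0x4cf3 = 0x4cf3
+ 0xfc88 = 0x497c
+ 0xba1c = 0x0399
+ 0x6687 = 0x6a20
One's complement: ~0x6a20
Checksum = 0x95df


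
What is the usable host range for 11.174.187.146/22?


Network: 11.174.184.0
Broadcast: 11.174.187.255
First usable = network + 1
Last usable = broadcast - 1
Range: 11.174.184.1 to 11.174.187.254


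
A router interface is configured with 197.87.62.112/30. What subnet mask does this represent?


/30 means 30 network bits, 2 host bits
Binary: 11111111111111111111111111111100
Mask: 255.255.255.252


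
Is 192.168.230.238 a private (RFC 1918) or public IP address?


RFC 1918 private ranges:
  10.0.0.0/8 (10.0.0.0 - 10.255.255.255)
  172.16.0.0/12 (172.16.0.0 - 172.31.255.255)
  192.168.0.0/16 (192.168.0.0 - 192.168.255.255)
Private (in 192.168.0.0/16)


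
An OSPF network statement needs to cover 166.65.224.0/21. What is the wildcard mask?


Subnet mask: 255.255.248.0
Wildcard = 255.255.255.255 - subnet mask
255 - 255 = 0
255 - 255 = 0
255 - 248 = 7
255 - 0 = 255
Wildcard: 0.0.7.255


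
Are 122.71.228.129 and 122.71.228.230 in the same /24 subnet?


Mask: 255.255.255.0
122.71.228.129 AND mask = 122.71.228.0
122.71.228.230 AND mask = 122.71.228.0
Yes, same subnet (122.71.228.0)


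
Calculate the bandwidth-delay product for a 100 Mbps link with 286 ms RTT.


BDP = bandwidth * RTT
= 100 Mbps * 286 ms
= 100 * 1e6 * 286 / 1000 bits
= 28600000 bits
= 3575000 bytes
= 3491.2109 KB
BDP = 28600000 bits (3575000 bytes)


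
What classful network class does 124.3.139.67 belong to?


First octet: 124
Binary: 01111100
0xxxxxxx -> Class A (1-126)
Class A, default mask 255.0.0.0 (/8)


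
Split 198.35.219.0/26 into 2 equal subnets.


New prefix = 26 + 1 = 27
Each subnet has 32 addresses
  198.35.219.0/27
  198.35.219.32/27
Subnets: 198.35.219.0/27, 198.35.219.32/27


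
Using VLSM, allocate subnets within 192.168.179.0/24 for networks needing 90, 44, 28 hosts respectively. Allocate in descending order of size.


90 hosts -> /25 (126 usable): 192.168.179.0/25
44 hosts -> /26 (62 usable): 192.168.179.128/26
28 hosts -> /27 (30 usable): 192.168.179.192/27
Allocation: 192.168.179.0/25 (90 hosts, 126 usable); 192.168.179.128/26 (44 hosts, 62 usable); 192.168.179.192/27 (28 hosts, 30 usable)


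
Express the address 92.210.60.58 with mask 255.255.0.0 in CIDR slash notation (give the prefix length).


Binary: 11111111.11111111.00000000.00000000
Count leading 1s
Prefix: /16


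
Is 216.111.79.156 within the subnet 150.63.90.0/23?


Subnet network: 150.63.90.0
Test IP AND mask: 216.111.78.0
No, 216.111.79.156 is not in 150.63.90.0/23


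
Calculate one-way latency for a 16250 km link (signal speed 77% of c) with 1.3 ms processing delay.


Speed = 0.77 * 3e5 km/s = 231000 km/s
Propagation delay = 16250 / 231000 = 0.0703 s = 70.3463 ms
Processing delay = 1.3 ms
Total one-way latency = 71.6463 ms


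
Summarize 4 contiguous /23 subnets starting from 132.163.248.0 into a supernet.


Original prefix: /23
Number of subnets: 4 = 2^2
New prefix = 23 - 2 = 21
Supernet: 132.163.248.0/21


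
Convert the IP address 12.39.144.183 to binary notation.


12 = 00001100
39 = 00100111
144 = 10010000
183 = 10110111
Binary: 00001100.00100111.10010000.10110111


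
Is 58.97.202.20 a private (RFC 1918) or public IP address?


RFC 1918 private ranges:
  10.0.0.0/8 (10.0.0.0 - 10.255.255.255)
  172.16.0.0/12 (172.16.0.0 - 172.31.255.255)
  192.168.0.0/16 (192.168.0.0 - 192.168.255.255)
Public (not in any RFC 1918 range)


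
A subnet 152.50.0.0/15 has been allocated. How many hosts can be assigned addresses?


Host bits = 32 - 15 = 17
Total addresses = 2^17 = 131072
Usable = total - 2 (network and broadcast)
Usable hosts: 131070


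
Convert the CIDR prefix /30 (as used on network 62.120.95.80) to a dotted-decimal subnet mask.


/30 means 30 network bits, 2 host bits
Binary: 11111111111111111111111111111100
Mask: 255.255.255.252


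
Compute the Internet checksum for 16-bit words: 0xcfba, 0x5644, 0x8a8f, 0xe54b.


Sum all words (with carry folding):
+ 0xcfba = 0xcfba
+ 0x5644 = 0x25ff
+ 0x8a8f = 0xb08e
+ 0xe54b = 0x95da
One's complement: ~0x95da
Checksum = 0x6a25


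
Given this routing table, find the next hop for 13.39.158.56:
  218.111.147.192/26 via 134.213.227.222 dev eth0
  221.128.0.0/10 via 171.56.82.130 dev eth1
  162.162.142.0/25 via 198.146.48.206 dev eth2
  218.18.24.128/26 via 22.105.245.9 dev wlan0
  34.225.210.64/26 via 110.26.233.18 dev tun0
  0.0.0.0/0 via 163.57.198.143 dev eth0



Longest prefix match for 13.39.158.56:
  /26 218.111.147.192: no
  /10 221.128.0.0: no
  /25 162.162.142.0: no
  /26 218.18.24.128: no
  /26 34.225.210.64: no
  /0 0.0.0.0: MATCH
Selected: next-hop 163.57.198.143 via eth0 (matched /0)


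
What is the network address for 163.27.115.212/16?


IP:   10100011.00011011.01110011.11010100
Mask: 11111111.11111111.00000000.00000000
AND operation:
Net:  10100011.00011011.00000000.00000000
Network: 163.27.0.0/16


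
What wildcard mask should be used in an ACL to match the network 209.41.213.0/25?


Subnet mask: 255.255.255.128
Wildcard = 255.255.255.255 - subnet mask
255 - 255 = 0
255 - 255 = 0
255 - 255 = 0
255 - 128 = 127
Wildcard: 0.0.0.127


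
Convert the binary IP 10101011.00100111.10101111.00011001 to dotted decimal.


10101011 = 171
00100111 = 39
10101111 = 175
00011001 = 25
IP: 171.39.175.25


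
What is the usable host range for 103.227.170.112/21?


Network: 103.227.168.0
Broadcast: 103.227.175.255
First usable = network + 1
Last usable = broadcast - 1
Range: 103.227.168.1 to 103.227.175.254


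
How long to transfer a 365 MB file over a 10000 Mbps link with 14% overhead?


Effective throughput = 10000 * (1 - 14/100) = 8600 Mbps
File size in Mb = 365 * 8 = 2920 Mb
Time = 2920 / 8600
Time = 0.3395 seconds


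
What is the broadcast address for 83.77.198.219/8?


Network: 83.0.0.0/8
Host bits = 24
Set all host bits to 1:
Broadcast: 83.255.255.255


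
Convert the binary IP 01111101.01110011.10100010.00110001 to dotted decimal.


01111101 = 125
01110011 = 115
10100010 = 162
00110001 = 49
IP: 125.115.162.49


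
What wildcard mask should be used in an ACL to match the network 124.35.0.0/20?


Subnet mask: 255.255.240.0
Wildcard = 255.255.255.255 - subnet mask
255 - 255 = 0
255 - 255 = 0
255 - 240 = 15
255 - 0 = 255
Wildcard: 0.0.15.255


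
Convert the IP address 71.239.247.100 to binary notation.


71 = 01000111
239 = 11101111
247 = 11110111
100 = 01100100
Binary: 01000111.11101111.11110111.01100100


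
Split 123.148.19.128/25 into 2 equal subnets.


New prefix = 25 + 1 = 26
Each subnet has 64 addresses
  123.148.19.128/26
  123.148.19.192/26
Subnets: 123.148.19.128/26, 123.148.19.192/26


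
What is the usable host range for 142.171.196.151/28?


Network: 142.171.196.144
Broadcast: 142.171.196.159
First usable = network + 1
Last usable = broadcast - 1
Range: 142.171.196.145 to 142.171.196.158


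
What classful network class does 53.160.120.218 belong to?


First octet: 53
Binary: 00110101
0xxxxxxx -> Class A (1-126)
Class A, default mask 255.0.0.0 (/8)


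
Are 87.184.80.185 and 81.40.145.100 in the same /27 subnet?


Mask: 255.255.255.224
87.184.80.185 AND mask = 87.184.80.160
81.40.145.100 AND mask = 81.40.145.96
No, different subnets (87.184.80.160 vs 81.40.145.96)


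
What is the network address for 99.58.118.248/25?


IP:   01100011.00111010.01110110.11111000
Mask: 11111111.11111111.11111111.10000000
AND operation:
Net:  01100011.00111010.01110110.10000000
Network: 99.58.118.128/25


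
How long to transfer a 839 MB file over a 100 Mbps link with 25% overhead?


Effective throughput = 100 * (1 - 25/100) = 75 Mbps
File size in Mb = 839 * 8 = 6712 Mb
Time = 6712 / 75
Time = 89.4933 seconds


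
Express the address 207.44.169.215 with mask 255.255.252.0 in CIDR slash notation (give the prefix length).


Binary: 11111111.11111111.11111100.00000000
Count leading 1s
Prefix: /22


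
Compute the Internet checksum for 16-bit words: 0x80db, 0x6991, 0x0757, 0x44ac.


Sum all words (with carry folding):
+ 0x80db = 0x80db
+ 0x6991 = 0xea6c
+ 0x0757 = 0xf1c3
+ 0x44ac = 0x3670
One's complement: ~0x3670
Checksum = 0xc98f


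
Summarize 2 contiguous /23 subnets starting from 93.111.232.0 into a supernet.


Original prefix: /23
Number of subnets: 2 = 2^1
New prefix = 23 - 1 = 22
Supernet: 93.111.232.0/22


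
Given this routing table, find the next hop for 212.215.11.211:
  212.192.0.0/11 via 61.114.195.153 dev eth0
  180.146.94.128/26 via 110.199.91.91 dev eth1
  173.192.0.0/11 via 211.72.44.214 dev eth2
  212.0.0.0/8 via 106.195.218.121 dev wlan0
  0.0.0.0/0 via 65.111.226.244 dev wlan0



Longest prefix match for 212.215.11.211:
  /11 212.192.0.0: MATCH
  /26 180.146.94.128: no
  /11 173.192.0.0: no
  /8 212.0.0.0: MATCH
  /0 0.0.0.0: MATCH
Selected: next-hop 61.114.195.153 via eth0 (matched /11)


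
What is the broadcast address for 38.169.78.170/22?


Network: 38.169.76.0/22
Host bits = 10
Set all host bits to 1:
Broadcast: 38.169.79.255


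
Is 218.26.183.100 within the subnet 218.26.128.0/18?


Subnet network: 218.26.128.0
Test IP AND mask: 218.26.128.0
Yes, 218.26.183.100 is in 218.26.128.0/18


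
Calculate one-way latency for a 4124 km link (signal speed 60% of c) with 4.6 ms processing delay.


Speed = 0.6 * 3e5 km/s = 180000 km/s
Propagation delay = 4124 / 180000 = 0.0229 s = 22.9111 ms
Processing delay = 4.6 ms
Total one-way latency = 27.5111 ms


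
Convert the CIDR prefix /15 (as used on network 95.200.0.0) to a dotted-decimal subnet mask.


/15 means 15 network bits, 17 host bits
Binary: 11111111111111100000000000000000
Mask: 255.254.0.0


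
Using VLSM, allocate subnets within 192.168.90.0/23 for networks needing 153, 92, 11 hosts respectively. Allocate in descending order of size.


153 hosts -> /24 (254 usable): 192.168.90.0/24
92 hosts -> /25 (126 usable): 192.168.91.0/25
11 hosts -> /28 (14 usable): 192.168.91.128/28
Allocation: 192.168.90.0/24 (153 hosts, 254 usable); 192.168.91.0/25 (92 hosts, 126 usable); 192.168.91.128/28 (11 hosts, 14 usable)


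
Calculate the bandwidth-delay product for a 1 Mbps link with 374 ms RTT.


BDP = bandwidth * RTT
= 1 Mbps * 374 ms
= 1 * 1e6 * 374 / 1000 bits
= 374000 bits
= 46750 bytes
= 45.6543 KB
BDP = 374000 bits (46750 bytes)


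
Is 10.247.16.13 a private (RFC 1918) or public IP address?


RFC 1918 private ranges:
  10.0.0.0/8 (10.0.0.0 - 10.255.255.255)
  172.16.0.0/12 (172.16.0.0 - 172.31.255.255)
  192.168.0.0/16 (192.168.0.0 - 192.168.255.255)
Private (in 10.0.0.0/8)


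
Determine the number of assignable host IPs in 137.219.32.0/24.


Host bits = 32 - 24 = 8
Total addresses = 2^8 = 256
Usable = total - 2 (network and broadcast)
Usable hosts: 254


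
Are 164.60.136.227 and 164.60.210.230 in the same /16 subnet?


Mask: 255.255.0.0
164.60.136.227 AND mask = 164.60.0.0
164.60.210.230 AND mask = 164.60.0.0
Yes, same subnet (164.60.0.0)


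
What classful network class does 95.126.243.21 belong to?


First octet: 95
Binary: 01011111
0xxxxxxx -> Class A (1-126)
Class A, default mask 255.0.0.0 (/8)


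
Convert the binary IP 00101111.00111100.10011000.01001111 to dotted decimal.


00101111 = 47
00111100 = 60
10011000 = 152
01001111 = 79
IP: 47.60.152.79


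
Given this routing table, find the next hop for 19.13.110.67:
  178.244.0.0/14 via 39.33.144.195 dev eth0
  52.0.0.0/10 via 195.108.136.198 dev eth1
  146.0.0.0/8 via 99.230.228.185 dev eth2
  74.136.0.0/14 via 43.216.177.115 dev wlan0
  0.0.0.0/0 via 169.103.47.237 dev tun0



Longest prefix match for 19.13.110.67:
  /14 178.244.0.0: no
  /10 52.0.0.0: no
  /8 146.0.0.0: no
  /14 74.136.0.0: no
  /0 0.0.0.0: MATCH
Selected: next-hop 169.103.47.237 via tun0 (matched /0)
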